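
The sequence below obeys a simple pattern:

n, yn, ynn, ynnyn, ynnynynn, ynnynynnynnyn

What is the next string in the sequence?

ynnynynnynnynynnynynn

Each term (from the third on) is the previous term followed by the one before it: term 3 = yn·n = ynn.
The next term joins ynnynynnynnyn and ynnynynn.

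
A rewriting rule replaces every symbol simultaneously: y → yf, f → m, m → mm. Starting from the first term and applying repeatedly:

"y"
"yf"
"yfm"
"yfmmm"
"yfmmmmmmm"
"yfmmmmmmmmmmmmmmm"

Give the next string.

Replace each of the 17 characters of yfmmmmmmmmmmmmmmm in place — yf m mm mm mm mm mm mm mm mm mm mm mm mm mm mm mm — and concatenate.

yfmmmmmmmmmmmmmmmmmmmmmmmmmmmmmmm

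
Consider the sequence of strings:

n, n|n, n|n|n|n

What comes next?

s(k+1) = s(k)·|·s(k) — each term doubles the last with '|' between the halves.
Doubling n|n|n|n with '|' between the halves:

n|n|n|n|n|n|n|n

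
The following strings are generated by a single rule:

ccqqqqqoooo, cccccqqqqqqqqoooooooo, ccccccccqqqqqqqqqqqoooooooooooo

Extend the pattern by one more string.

Each string has the form c^{3n-1} q^{3n+2} o^{4n} (n = 1, 2, …).
For the next term, n = 4, so the run lengths are 11, 14, 16.

cccccccccccqqqqqqqqqqqqqqoooooooooooooooo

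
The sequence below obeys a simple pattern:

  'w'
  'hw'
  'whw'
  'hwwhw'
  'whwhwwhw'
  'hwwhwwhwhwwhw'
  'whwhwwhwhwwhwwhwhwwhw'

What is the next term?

hwwhwwhwhwwhwwhwhwwhwhwwhwwhwhwwhw

Each term (from the third on) is the two preceding terms concatenated in order: term 3 = w·hw = whw.
Continuing: hwwhwwhwhwwhw · whwhwwhwhwwhwwhwhwwhw gives term 8.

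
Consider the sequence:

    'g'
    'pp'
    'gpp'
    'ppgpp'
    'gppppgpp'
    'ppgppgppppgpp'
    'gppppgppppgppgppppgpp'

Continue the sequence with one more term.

ppgppgppppgppgppppgppppgppgppppgpp

From term 3 onward, concatenate the second-to-last term with the last: g·pp = gpp, pp·gpp = ppgpp, …
The next term joins ppgppgppppgpp and gppppgppppgppgppppgpp.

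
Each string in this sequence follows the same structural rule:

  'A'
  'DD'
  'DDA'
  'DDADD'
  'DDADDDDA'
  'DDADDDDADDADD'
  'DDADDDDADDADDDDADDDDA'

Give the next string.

DDADDDDADDADDDDADDDDADDADDDDADDADD

Each term (from the third on) is the previous term followed by the one before it: term 3 = DD·A = DDA.
So term 8 is DDADDDDADDADDDDADDDDA·DDADDDDADDADD.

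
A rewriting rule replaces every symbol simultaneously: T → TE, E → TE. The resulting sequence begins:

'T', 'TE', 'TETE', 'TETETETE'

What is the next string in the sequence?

TETETETETETETETE

Apply φ to TETETETE symbol by symbol: T→TE, E→TE, T→TE, E→TE, T→TE, E→TE, T→TE, E→TE; joined: TE TE TE TE TE TE TE TE.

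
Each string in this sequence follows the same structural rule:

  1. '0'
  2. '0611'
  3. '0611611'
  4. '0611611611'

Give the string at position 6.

0611611611611611

Each term is the previous one with 611 appended.
From 0611611611, 2 further steps: 0611611611 → 0611611611611 → (answer).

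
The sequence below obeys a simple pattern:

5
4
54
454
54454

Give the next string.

This is a Fibonacci-style word recurrence s(k) = s(k−2)·s(k−1): e.g. 5·4 = 54.
Continuing: 454 · 54454 gives term 6.

45454454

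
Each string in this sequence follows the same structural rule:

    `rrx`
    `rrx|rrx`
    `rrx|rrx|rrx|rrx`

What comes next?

Each string is two copies of the previous one joined by '|'.
Doubling rrx|rrx|rrx|rrx with '|' between the halves:

rrx|rrx|rrx|rrx|rrx|rrx|rrx|rrx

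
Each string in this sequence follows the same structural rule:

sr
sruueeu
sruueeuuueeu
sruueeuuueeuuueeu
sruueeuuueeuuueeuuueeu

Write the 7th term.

sruueeuuueeuuueeuuueeuuueeuuueeu

Every step adds uueeu to the end: s(k+1) = s(k)·uueeu.
From sruueeuuueeuuueeuuueeu, 2 further steps: sruueeuuueeuuueeuuueeu → sruueeuuueeuuueeuuueeuuueeu → (answer).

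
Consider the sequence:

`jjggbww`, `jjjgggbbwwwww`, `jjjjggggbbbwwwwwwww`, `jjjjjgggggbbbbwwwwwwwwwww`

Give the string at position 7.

jjjjjjjjggggggggbbbbbbbwwwwwwwwwwwwwwwwwwww

Reading off run lengths: j runs 2, 3, 4, 5; g runs 2, 3, 4, 5; b runs 1, 2, 3, 4; w runs 2, 5, 8, 11 — each is linear in n (n = 1, 2, …).
At n = 7 the blocks have lengths 8, 8, 7, 20.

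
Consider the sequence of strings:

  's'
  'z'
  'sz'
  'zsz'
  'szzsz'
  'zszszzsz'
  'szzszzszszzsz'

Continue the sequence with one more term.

From term 3 onward, concatenate the second-to-last term with the last: s·z = sz, z·sz = zsz, …
Continuing: zszszzsz · szzszzszszzsz gives term 8.

zszszzszszzszzszszzsz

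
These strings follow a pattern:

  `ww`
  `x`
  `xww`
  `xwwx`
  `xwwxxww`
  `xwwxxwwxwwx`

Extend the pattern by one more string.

xwwxxwwxwwxxwwxxww

This is a Fibonacci-style word recurrence s(k) = s(k−1)·s(k−2): e.g. x·ww = xww.
Continuing: xwwxxwwxwwx · xwwxxww gives term 7.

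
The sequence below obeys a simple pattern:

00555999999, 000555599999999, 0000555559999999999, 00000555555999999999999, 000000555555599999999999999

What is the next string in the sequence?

0000000555555559999999999999999

Reading off run lengths: 0 runs 2, 3, 4, 5, 6; 5 runs 3, 4, 5, 6, 7; 9 runs 6, 8, 10, 12, 14 — each is linear in n, where the shown terms are n = 3, 4, 5, 6, 7.
For the next term, n = 8, so the run lengths are 7, 8, 16.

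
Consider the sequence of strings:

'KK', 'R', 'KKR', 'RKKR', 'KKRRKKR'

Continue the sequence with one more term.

From term 3 onward, concatenate the second-to-last term with the last: KK·R = KKR, R·KKR = RKKR, …
The next term joins RKKR and KKRRKKR.

RKKRKKRRKKR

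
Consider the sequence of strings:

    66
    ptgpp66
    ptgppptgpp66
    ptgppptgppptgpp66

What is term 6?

ptgppptgppptgppptgppptgpp66

Every step adds ptgpp at the front: s(k+1) = ptgpp·s(k).
From ptgppptgppptgpp66, 2 further steps: ptgppptgppptgpp66 → ptgppptgppptgppptgpp66 → (answer).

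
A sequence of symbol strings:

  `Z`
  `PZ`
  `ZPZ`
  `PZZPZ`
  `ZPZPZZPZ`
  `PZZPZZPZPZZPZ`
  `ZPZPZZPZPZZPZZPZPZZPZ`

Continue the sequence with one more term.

From term 3 onward, concatenate the second-to-last term with the last: Z·PZ = ZPZ, PZ·ZPZ = PZZPZ, …
So term 8 is PZZPZZPZPZZPZ·ZPZPZZPZPZZPZZPZPZZPZ.

PZZPZZPZPZZPZZPZPZZPZPZZPZZPZPZZPZ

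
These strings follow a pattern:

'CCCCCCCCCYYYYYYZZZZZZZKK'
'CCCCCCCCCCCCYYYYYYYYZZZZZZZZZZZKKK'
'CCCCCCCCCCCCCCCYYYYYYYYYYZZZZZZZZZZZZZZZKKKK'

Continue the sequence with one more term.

Each string has the form C^{3n+3} Y^{2n+2} Z^{4n-1} K^{n}, where the shown terms are n = 2, 3, 4.
Setting n = 5 gives 18, 12, 19, 5 characters in each block.

CCCCCCCCCCCCCCCCCCYYYYYYYYYYYYZZZZZZZZZZZZZZZZZZZKKKKK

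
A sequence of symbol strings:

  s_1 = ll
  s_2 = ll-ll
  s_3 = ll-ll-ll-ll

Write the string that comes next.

Each string is two copies of the previous one joined by '-'.
Doubling ll-ll-ll-ll with '-' between the halves:

ll-ll-ll-ll-ll-ll-ll-ll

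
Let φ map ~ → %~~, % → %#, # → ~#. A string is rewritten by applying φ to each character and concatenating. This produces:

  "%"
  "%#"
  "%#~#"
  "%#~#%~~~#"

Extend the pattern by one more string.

Rewriting each symbol of %#~#%~~~#: %→%#, #→~#, ~→%~~, #→~#, %→%#, ~→%~~, ~→%~~, ~→%~~, #→~#, which concatenates to %# ~# %~~ ~# %# %~~ %~~ %~~ ~#.

%#~#%~~~#%#%~~%~~%~~~#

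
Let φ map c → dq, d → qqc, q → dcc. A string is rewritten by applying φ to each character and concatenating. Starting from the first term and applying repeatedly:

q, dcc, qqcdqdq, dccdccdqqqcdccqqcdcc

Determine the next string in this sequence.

Rewriting the 20 symbols of dccdccdqqqcdccqqcdcc one by one yields qqc dq dq qqc dq dq qqc dcc dcc dcc dq qqc dq dq dcc dcc dq qqc dq dq; concatenated:

qqcdqdqqqcdqdqqqcdccdccdccdqqqcdqdqdccdccdqqqcdqdq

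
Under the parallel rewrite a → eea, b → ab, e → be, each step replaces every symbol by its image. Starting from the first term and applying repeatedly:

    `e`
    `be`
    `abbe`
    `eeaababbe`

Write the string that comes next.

bebeeeaeeaabeeaababbe

Apply φ to eeaababbe symbol by symbol: e→be, e→be, a→eea, a→eea, b→ab, a→eea, b→ab, b→ab, e→be; joined: be be eea eea ab eea ab ab be.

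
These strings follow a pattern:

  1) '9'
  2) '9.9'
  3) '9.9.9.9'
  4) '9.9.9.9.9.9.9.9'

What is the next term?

Every step duplicates the string with '.' between the halves.
Doubling 9.9.9.9.9.9.9.9 with '.' between the halves:

9.9.9.9.9.9.9.9.9.9.9.9.9.9.9.9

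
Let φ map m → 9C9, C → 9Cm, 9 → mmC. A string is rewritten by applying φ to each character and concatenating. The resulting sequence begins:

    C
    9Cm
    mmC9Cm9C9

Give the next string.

Expanding mmC9Cm9C9: m→9C9, m→9C9, C→9Cm, 9→mmC, C→9Cm, m→9C9, 9→mmC, C→9Cm, 9→mmC. Concatenated: 9C9 9C9 9Cm mmC 9Cm 9C9 mmC 9Cm mmC.

9C99C99CmmmC9Cm9C9mmC9CmmmC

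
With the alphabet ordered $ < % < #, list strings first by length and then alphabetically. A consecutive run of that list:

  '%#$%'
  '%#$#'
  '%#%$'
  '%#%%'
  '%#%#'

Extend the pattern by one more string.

Find the rightmost character of %#%# below #, bump it to the next letter, and reset everything to its right to $.

%##$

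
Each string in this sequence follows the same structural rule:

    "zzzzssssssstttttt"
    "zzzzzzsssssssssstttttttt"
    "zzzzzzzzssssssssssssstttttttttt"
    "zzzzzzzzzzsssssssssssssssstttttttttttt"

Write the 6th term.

The n-th term is 2n z's then 3n+1 s's then 2n+2 t's, where the shown terms are n = 2, 3, 4, 5.
Setting n = 7 gives 14, 22, 16 characters in each block.

zzzzzzzzzzzzzzsssssssssssssssssssssstttttttttttttttt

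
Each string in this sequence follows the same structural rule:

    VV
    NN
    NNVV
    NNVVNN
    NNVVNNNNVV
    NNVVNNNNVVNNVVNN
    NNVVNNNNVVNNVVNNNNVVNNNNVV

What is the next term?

NNVVNNNNVVNNVVNNNNVVNNNNVVNNVVNNNNVVNNVVNN

Each term (from the third on) is the previous term followed by the one before it: term 3 = NN·VV = NNVV.
The next term joins NNVVNNNNVVNNVVNNNNVVNNNNVV and NNVVNNNNVVNNVVNN.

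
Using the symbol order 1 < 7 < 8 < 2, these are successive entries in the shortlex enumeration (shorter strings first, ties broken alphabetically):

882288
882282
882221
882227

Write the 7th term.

821111

Continuing the enumeration 3 steps past 882227: 882227 → 882228 → 882222 → (answer).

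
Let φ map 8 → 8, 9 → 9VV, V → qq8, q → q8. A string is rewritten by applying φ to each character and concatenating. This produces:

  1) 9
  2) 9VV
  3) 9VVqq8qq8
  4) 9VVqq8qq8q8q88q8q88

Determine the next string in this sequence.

Replace each of the 19 characters of 9VVqq8qq8q8q88q8q88 in place — 9VV qq8 qq8 q8 q8 8 q8 q8 8 q8 8 q8 8 8 q8 8 q8 8 8 — and concatenate.

9VVqq8qq8q8q88q8q88q88q888q88q888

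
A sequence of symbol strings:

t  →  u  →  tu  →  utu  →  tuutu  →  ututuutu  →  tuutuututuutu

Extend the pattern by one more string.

ututuututuutuututuutu

Each term (from the third on) is the two preceding terms concatenated in order: term 3 = t·u = tu.
The next term joins ututuutu and tuutuututuutu.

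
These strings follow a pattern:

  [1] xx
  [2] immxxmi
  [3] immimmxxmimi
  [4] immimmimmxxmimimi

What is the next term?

Each term wraps the previous one in imm on the left and mi on the right.
One more step from immimmimmxxmimimi gives the answer.

immimmimmimmxxmimimimi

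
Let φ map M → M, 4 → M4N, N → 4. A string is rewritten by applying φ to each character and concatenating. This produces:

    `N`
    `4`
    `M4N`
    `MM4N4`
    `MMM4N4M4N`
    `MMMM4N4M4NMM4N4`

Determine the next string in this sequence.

Applying the rule to each of the 15 symbols of MMMM4N4M4NMM4N4 gives the pieces M M M M M4N 4 M4N M M4N 4 M M M4N 4 M4N, which concatenate to the answer.

MMMMM4N4M4NMM4N4MMM4N4M4N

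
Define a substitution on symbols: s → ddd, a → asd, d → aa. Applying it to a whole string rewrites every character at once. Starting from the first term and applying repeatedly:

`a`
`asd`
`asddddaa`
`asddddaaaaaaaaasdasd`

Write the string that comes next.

Replace each of the 20 characters of asddddaaaaaaaaasdasd in place — asd ddd aa aa aa aa asd asd asd asd asd asd asd asd asd ddd aa asd ddd aa — and concatenate.

asddddaaaaaaaaasdasdasdasdasdasdasdasdasddddaaasddddaa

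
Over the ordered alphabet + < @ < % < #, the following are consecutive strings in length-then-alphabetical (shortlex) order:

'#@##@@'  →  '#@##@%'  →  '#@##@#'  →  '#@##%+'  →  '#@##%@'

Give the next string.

The successor of #@##%@ increments the rightmost position that isn't already # and resets every position after it to +.

#@##%%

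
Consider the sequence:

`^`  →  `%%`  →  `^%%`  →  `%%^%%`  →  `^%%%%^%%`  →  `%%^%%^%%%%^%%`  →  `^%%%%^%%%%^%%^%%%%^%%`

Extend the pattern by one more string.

%%^%%^%%%%^%%^%%%%^%%%%^%%^%%%%^%%

Each term (from the third on) is the two preceding terms concatenated in order: term 3 = ^·%% = ^%%.
So term 8 is %%^%%^%%%%^%%·^%%%%^%%%%^%%^%%%%^%%.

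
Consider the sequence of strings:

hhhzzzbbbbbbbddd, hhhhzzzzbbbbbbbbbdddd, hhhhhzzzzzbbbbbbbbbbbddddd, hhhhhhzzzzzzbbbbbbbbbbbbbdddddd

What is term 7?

Term n consists of n h's, followed by n z's, followed by 2n+1 b's, followed by n d's, where the shown terms are n = 3, 4, 5, 6.
Setting n = 9 gives 9, 9, 19, 9 characters in each block.

hhhhhhhhhzzzzzzzzzbbbbbbbbbbbbbbbbbbbddddddddd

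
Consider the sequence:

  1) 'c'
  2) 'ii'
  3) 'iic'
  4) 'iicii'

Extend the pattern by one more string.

Each term (from the third on) is the previous term followed by the one before it: term 3 = ii·c = iic.
The next term joins iicii and iic.

iiciiiic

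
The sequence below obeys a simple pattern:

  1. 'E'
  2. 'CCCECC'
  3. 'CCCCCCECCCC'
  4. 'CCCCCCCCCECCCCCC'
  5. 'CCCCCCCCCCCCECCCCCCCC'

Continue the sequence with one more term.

CCCCCCCCCCCCCCCECCCCCCCCCC

s(k+1) = CCC·s(k)·CC, so each term gains CCC as a prefix and CC as a suffix.
One more step from CCCCCCCCCCCCECCCCCCCC gives the answer.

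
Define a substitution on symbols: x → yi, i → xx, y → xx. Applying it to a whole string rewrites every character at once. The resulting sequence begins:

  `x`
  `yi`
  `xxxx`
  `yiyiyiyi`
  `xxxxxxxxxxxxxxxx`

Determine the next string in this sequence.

yiyiyiyiyiyiyiyiyiyiyiyiyiyiyiyi

Replace each of the 16 characters of xxxxxxxxxxxxxxxx in place — yi yi yi yi yi yi yi yi yi yi yi yi yi yi yi yi — and concatenate.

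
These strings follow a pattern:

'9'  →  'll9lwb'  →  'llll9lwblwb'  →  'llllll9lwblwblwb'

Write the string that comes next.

Each term wraps the previous one in ll on the left and lwb on the right.
One more step from llllll9lwblwblwb gives the answer.

llllllll9lwblwblwblwb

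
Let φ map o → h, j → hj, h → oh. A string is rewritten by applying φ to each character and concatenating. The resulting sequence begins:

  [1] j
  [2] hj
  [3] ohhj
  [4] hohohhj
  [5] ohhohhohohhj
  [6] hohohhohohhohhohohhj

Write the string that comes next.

Replace each of the 20 characters of hohohhohohhohhohohhj in place — oh h oh h oh oh h oh h oh oh h oh oh h oh h oh oh hj — and concatenate.

ohhohhohohhohhohohhohohhohhohohhj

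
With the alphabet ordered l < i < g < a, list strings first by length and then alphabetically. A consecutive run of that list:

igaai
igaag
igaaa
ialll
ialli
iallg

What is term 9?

Advancing 3 positions from iallg through iallg → ialla → ialil reaches term 9.

ialii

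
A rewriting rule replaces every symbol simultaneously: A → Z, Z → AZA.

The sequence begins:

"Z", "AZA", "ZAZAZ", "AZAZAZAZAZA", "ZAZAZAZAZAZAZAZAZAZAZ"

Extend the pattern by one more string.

AZAZAZAZAZAZAZAZAZAZAZAZAZAZAZAZAZAZAZAZAZA

φ(ZAZAZAZAZAZAZAZAZAZAZ) expands symbol-by-symbol to AZA Z AZA Z AZA Z AZA Z AZA Z AZA Z AZA Z AZA Z AZA Z AZA Z AZA; joining the 21 pieces gives the next term.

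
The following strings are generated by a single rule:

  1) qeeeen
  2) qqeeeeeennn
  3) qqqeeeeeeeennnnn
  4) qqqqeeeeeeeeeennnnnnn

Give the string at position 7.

Reading off run lengths: q runs 1, 2, 3, 4; e runs 4, 6, 8, 10; n runs 1, 3, 5, 7 — each is linear in n (n = 1, 2, …).
At n = 7 the blocks have lengths 7, 16, 13.

qqqqqqqeeeeeeeeeeeeeeeennnnnnnnnnnnn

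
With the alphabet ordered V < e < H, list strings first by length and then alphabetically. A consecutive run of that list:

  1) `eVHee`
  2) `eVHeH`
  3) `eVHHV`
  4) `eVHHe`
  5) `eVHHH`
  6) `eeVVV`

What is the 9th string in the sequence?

Advancing 3 positions from eeVVV through eeVVV → eeVVe → eeVVH reaches term 9.

eeVeV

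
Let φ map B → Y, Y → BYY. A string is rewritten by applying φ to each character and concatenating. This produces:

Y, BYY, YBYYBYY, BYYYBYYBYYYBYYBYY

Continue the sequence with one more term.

YBYYBYYBYYYBYYBYYYBYYBYYBYYYBYYBYYYBYYBYY

φ(BYYYBYYBYYYBYYBYY) expands symbol-by-symbol to Y BYY BYY BYY Y BYY BYY Y BYY BYY BYY Y BYY BYY Y BYY BYY; joining the 17 pieces gives the next term.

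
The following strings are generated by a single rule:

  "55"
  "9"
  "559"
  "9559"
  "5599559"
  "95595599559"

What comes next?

559955995595599559

This is a Fibonacci-style word recurrence s(k) = s(k−2)·s(k−1): e.g. 55·9 = 559.
So term 7 is 5599559·95595599559.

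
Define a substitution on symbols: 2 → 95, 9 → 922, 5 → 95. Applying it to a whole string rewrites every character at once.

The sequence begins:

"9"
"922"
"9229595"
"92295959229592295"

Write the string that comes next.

92295959229592295922959592295922959592295

Applying the rule to each of the 17 symbols of 92295959229592295 gives the pieces 922 95 95 922 95 922 95 922 95 95 922 95 922 95 95 922 95, which concatenate to the answer.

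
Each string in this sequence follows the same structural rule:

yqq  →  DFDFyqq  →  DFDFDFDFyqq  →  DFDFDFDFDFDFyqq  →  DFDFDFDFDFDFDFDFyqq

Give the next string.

The strings grow by a fixed prefix DFDF each time.
Applying this once more to DFDFDFDFDFDFDFDFyqq:

DFDFDFDFDFDFDFDFDFDFyqq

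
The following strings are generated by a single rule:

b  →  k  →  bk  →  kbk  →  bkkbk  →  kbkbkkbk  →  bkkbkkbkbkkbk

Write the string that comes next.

kbkbkkbkbkkbkkbkbkkbk

From term 3 onward, concatenate the second-to-last term with the last: b·k = bk, k·bk = kbk, …
The next term joins kbkbkkbk and bkkbkkbkbkkbk.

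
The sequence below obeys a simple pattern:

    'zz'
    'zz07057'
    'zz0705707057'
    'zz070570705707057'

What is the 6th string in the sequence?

The strings grow by a fixed suffix 07057 each time.
From zz070570705707057, 2 further steps: zz070570705707057 → zz07057070570705707057 → (answer).

zz0705707057070570705707057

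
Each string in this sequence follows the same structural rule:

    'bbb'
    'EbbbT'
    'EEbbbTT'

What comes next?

Every step adds E to the front and T to the end of the previous string.
Applying this once more to EEbbbTT:

EEEbbbTTT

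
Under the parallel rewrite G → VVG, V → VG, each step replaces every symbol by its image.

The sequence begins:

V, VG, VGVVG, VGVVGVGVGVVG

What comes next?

Expanding VGVVGVGVGVVG: V→VG, G→VVG, V→VG, V→VG, G→VVG, V→VG, G→VVG, V→VG, G→VVG, V→VG, V→VG, G→VVG. Concatenated: VG VVG VG VG VVG VG VVG VG VVG VG VG VVG.

VGVVGVGVGVVGVGVVGVGVVGVGVGVVG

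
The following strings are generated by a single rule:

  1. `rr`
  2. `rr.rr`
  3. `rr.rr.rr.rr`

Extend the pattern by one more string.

rr.rr.rr.rr.rr.rr.rr.rr

s(k+1) = s(k)·.·s(k) — each term doubles the last with '.' between the halves.
So the next term is two copies of rr.rr.rr.rr with '.' between the halves.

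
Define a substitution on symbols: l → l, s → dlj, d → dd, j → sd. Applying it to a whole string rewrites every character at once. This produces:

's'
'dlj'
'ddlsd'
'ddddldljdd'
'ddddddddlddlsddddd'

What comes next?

Rewriting the 18 symbols of ddddddddlddlsddddd one by one yields dd dd dd dd dd dd dd dd l dd dd l dlj dd dd dd dd dd; concatenated:

ddddddddddddddddlddddldljdddddddddd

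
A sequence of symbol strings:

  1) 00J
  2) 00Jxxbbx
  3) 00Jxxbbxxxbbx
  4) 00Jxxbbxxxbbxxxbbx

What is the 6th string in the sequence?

00Jxxbbxxxbbxxxbbxxxbbxxxbbx

Each term is the previous one with xxbbx appended.
From 00Jxxbbxxxbbxxxbbx, 2 further steps: 00Jxxbbxxxbbxxxbbx → 00Jxxbbxxxbbxxxbbxxxbbx → (answer).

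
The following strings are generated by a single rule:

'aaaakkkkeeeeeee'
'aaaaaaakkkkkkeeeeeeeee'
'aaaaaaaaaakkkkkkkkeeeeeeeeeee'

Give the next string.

aaaaaaaaaaaaakkkkkkkkkkeeeeeeeeeeeee

Term n consists of 3n-2 a's, followed by 2n k's, followed by 2n+3 e's, where the shown terms are n = 2, 3, 4.
For the next term, n = 5, so the run lengths are 13, 10, 13.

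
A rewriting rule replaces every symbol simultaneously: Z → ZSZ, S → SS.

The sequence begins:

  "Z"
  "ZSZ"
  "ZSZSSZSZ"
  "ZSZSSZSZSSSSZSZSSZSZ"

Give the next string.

Rewriting the 20 symbols of ZSZSSZSZSSSSZSZSSZSZ one by one yields ZSZ SS ZSZ SS SS ZSZ SS ZSZ SS SS SS SS ZSZ SS ZSZ SS SS ZSZ SS ZSZ; concatenated:

ZSZSSZSZSSSSZSZSSZSZSSSSSSSSZSZSSZSZSSSSZSZSSZSZ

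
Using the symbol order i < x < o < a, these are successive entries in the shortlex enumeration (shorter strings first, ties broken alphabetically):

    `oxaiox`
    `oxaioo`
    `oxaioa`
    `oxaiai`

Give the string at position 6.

Continuing the enumeration 2 steps past oxaiai: oxaiai → oxaiax → (answer).

oxaiao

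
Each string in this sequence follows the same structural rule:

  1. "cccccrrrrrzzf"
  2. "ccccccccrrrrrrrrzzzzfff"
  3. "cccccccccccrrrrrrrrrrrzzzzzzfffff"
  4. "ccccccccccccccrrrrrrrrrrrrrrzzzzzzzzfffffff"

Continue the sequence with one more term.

Each string has the form c^{3n+2} r^{3n+2} z^{2n} f^{2n-1} (n = 1, 2, …).
For the next term, n = 5, so the run lengths are 17, 17, 10, 9.

cccccccccccccccccrrrrrrrrrrrrrrrrrzzzzzzzzzzfffffffff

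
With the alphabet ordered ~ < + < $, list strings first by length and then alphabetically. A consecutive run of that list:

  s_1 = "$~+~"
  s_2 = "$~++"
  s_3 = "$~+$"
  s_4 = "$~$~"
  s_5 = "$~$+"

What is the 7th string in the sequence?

Stepping forward 2 times from $~$+: $~$+ → $~$$, then the target.

$+~~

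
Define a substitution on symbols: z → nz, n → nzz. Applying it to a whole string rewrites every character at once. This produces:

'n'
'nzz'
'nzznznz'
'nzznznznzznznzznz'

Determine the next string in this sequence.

Rewriting the 17 symbols of nzznznznzznznzznz one by one yields nzz nz nz nzz nz nzz nz nzz nz nz nzz nz nzz nz nz nzz nz; concatenated:

nzznznznzznznzznznzznznznzznznzznznznzznz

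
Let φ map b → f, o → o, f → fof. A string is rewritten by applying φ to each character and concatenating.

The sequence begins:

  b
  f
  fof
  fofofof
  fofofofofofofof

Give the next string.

fofofofofofofofofofofofofofofof

Applying the rule to each of the 15 symbols of fofofofofofofof gives the pieces fof o fof o fof o fof o fof o fof o fof o fof, which concatenate to the answer.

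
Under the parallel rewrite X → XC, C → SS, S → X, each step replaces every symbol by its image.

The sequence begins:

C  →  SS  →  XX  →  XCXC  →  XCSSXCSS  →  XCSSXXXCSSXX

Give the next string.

Expanding XCSSXXXCSSXX: X→XC, C→SS, S→X, S→X, X→XC, X→XC, X→XC, C→SS, S→X, S→X, X→XC, X→XC. Concatenated: XC SS X X XC XC XC SS X X XC XC.

XCSSXXXCXCXCSSXXXCXC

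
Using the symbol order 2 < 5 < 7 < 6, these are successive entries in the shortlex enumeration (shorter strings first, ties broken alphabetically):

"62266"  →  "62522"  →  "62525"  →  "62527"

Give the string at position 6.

62552

Advancing 2 positions from 62527 through 62527 → 62526 reaches term 6.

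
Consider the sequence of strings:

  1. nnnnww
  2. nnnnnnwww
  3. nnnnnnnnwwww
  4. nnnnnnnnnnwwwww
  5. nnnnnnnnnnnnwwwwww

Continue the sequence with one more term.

nnnnnnnnnnnnnnwwwwwww

Reading off run lengths: n runs 4, 6, 8, 10, 12; w runs 2, 3, 4, 5, 6 — each is linear in n, where the shown terms are n = 2, 3, 4, 5, 6.
Setting n = 7 gives 14, 7 characters in each block.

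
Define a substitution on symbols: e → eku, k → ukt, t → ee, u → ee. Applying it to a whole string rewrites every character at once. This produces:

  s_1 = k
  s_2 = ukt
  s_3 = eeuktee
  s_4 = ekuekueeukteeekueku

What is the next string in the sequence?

Rewriting the 19 symbols of ekuekueeukteeekueku one by one yields eku ukt ee eku ukt ee eku eku ee ukt ee eku eku eku ukt ee eku ukt ee; concatenated:

ekuukteeekuukteeekuekueeukteeekuekuekuukteeekuuktee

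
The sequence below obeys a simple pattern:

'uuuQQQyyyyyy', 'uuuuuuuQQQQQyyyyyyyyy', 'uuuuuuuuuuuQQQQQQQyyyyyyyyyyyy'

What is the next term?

Reading off run lengths: u runs 3, 7, 11; Q runs 3, 5, 7; y runs 6, 9, 12 — each is linear in n (n = 1, 2, …).
For the next term, n = 4, so the run lengths are 15, 9, 15.

uuuuuuuuuuuuuuuQQQQQQQQQyyyyyyyyyyyyyyy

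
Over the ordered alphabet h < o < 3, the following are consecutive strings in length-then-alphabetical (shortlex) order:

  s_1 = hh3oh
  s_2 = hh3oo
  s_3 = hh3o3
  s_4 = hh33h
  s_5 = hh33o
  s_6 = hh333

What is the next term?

Treat hh333 as a base-3 numeral over the given alphabet and add one, carrying through any trailing 3's.

hohhh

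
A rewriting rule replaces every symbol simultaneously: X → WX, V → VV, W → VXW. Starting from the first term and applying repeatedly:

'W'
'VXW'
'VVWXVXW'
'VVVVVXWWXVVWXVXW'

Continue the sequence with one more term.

Replace each of the 16 characters of VVVVVXWWXVVWXVXW in place — VV VV VV VV VV WX VXW VXW WX VV VV VXW WX VV WX VXW — and concatenate.

VVVVVVVVVVWXVXWVXWWXVVVVVXWWXVVWXVXW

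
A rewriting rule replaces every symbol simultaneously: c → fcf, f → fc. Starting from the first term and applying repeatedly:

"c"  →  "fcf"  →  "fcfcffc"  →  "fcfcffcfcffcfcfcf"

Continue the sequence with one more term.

Rewriting the 17 symbols of fcfcffcfcffcfcfcf one by one yields fc fcf fc fcf fc fc fcf fc fcf fc fc fcf fc fcf fc fcf fc; concatenated:

fcfcffcfcffcfcfcffcfcffcfcfcffcfcffcfcffc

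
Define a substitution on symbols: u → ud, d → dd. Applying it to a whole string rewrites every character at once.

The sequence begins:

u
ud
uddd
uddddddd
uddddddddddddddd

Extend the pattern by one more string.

uddddddddddddddddddddddddddddddd

Replace each of the 16 characters of uddddddddddddddd in place — ud dd dd dd dd dd dd dd dd dd dd dd dd dd dd dd — and concatenate.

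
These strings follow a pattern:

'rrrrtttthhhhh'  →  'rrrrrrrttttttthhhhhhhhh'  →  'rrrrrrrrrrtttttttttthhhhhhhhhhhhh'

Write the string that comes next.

Each string has the form r^{3n+1} t^{3n+1} h^{4n+1} (n = 1, 2, …).
At n = 4 the blocks have lengths 13, 13, 17.

rrrrrrrrrrrrrttttttttttttthhhhhhhhhhhhhhhhh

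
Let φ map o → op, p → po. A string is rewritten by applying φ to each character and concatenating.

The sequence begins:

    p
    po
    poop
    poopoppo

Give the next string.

poopoppooppopoop

Expanding poopoppo: p→po, o→op, o→op, p→po, o→op, p→po, p→po, o→op. Concatenated: po op op po op po po op.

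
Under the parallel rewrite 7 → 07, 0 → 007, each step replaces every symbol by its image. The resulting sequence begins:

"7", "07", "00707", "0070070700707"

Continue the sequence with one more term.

φ(0070070700707) expands symbol-by-symbol to 007 007 07 007 007 07 007 07 007 007 07 007 07; joining the 13 pieces gives the next term.

0070070700700707007070070070700707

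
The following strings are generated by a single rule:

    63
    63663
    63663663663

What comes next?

63663663663663663663663

Every step duplicates the string with '6' between the halves.
One more doubling of 63663663663 gives the answer.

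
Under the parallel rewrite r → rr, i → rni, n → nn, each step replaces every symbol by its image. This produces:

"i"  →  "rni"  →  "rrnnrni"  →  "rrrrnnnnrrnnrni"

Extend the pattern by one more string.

Replace each of the 15 characters of rrrrnnnnrrnnrni in place — rr rr rr rr nn nn nn nn rr rr nn nn rr nn rni — and concatenate.

rrrrrrrrnnnnnnnnrrrrnnnnrrnnrni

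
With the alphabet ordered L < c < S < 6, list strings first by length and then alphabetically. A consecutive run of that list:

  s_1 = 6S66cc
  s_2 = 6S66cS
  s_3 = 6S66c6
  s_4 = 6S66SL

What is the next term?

6S66Sc

The successor of 6S66SL increments the rightmost position that isn't already 6 and resets every position after it to L.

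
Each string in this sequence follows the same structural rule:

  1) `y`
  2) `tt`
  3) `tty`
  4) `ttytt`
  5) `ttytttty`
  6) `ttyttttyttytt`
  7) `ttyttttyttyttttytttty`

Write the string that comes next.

This is a Fibonacci-style word recurrence s(k) = s(k−1)·s(k−2): e.g. tt·y = tty.
So term 8 is ttyttttyttyttttytttty·ttyttttyttytt.

ttyttttyttyttttyttttyttyttttyttytt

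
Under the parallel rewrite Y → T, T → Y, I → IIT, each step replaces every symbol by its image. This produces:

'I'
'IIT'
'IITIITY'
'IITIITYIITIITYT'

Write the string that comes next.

IITIITYIITIITYTIITIITYIITIITYTY

Replace each of the 15 characters of IITIITYIITIITYT in place — IIT IIT Y IIT IIT Y T IIT IIT Y IIT IIT Y T Y — and concatenate.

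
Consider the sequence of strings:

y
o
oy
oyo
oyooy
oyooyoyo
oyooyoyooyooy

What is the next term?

oyooyoyooyooyoyooyoyo

This is a Fibonacci-style word recurrence s(k) = s(k−1)·s(k−2): e.g. o·y = oy.
The next term joins oyooyoyooyooy and oyooyoyo.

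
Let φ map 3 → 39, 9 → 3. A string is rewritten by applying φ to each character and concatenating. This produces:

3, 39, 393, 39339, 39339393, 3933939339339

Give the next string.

Applying the rule to each of the 13 symbols of 3933939339339 gives the pieces 39 3 39 39 3 39 3 39 39 3 39 39 3, which concatenate to the answer.

393393933933939339393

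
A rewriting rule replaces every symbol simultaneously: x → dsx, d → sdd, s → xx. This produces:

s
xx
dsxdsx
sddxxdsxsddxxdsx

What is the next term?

Replace each of the 16 characters of sddxxdsxsddxxdsx in place — xx sdd sdd dsx dsx sdd xx dsx xx sdd sdd dsx dsx sdd xx dsx — and concatenate.

xxsddsdddsxdsxsddxxdsxxxsddsdddsxdsxsddxxdsx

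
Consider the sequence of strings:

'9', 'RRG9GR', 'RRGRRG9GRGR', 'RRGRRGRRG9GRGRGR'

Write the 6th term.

Every step adds RRG to the front and GR to the end of the previous string.
From RRGRRGRRG9GRGRGR, 2 further steps: RRGRRGRRG9GRGRGR → RRGRRGRRGRRG9GRGRGRGR → (answer).

RRGRRGRRGRRGRRG9GRGRGRGRGR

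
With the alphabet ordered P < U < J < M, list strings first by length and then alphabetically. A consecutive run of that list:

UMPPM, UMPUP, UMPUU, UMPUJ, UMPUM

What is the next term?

UMPJP

Find the rightmost character of UMPUM below M, bump it to the next letter, and reset everything to its right to P.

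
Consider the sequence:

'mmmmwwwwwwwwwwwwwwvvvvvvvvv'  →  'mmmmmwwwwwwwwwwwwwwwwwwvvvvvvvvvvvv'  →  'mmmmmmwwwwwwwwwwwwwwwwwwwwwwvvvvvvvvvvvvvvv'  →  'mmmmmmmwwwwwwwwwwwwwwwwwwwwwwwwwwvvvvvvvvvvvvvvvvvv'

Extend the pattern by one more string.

Reading off run lengths: m runs 4, 5, 6, 7; w runs 14, 18, 22, 26; v runs 9, 12, 15, 18 — each is linear in n, where the shown terms are n = 3, 4, 5, 6.
For the next term, n = 7, so the run lengths are 8, 30, 21.

mmmmmmmmwwwwwwwwwwwwwwwwwwwwwwwwwwwwwwvvvvvvvvvvvvvvvvvvvvv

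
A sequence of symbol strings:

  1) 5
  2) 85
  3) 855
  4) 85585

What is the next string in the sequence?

85585855

From term 3 onward, concatenate the last term with the second-to-last: 85·5 = 855, 855·85 = 85585, …
The next term joins 85585 and 855.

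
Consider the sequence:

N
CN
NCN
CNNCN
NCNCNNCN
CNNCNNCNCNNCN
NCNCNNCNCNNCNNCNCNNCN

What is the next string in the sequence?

Each term (from the third on) is the two preceding terms concatenated in order: term 3 = N·CN = NCN.
Continuing: CNNCNNCNCNNCN · NCNCNNCNCNNCNNCNCNNCN gives term 8.

CNNCNNCNCNNCNNCNCNNCNCNNCNNCNCNNCN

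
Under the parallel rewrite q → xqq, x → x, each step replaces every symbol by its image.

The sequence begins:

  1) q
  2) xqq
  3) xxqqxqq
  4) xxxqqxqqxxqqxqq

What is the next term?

xxxxqqxqqxxqqxqqxxxqqxqqxxqqxqq

Replace each of the 15 characters of xxxqqxqqxxqqxqq in place — x x x xqq xqq x xqq xqq x x xqq xqq x xqq xqq — and concatenate.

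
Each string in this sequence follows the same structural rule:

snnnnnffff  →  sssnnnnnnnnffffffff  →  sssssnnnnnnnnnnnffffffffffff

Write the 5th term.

sssssssssnnnnnnnnnnnnnnnnnffffffffffffffffffff

The n-th term is 2n-1 s's then 3n+2 n's then 4n f's (n = 1, 2, …).
Setting n = 5 gives 9, 17, 20 characters in each block.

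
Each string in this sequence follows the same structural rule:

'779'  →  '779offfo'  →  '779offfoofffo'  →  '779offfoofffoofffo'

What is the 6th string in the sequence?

Each term is the previous one with offfo appended.
From 779offfoofffoofffo, 2 further steps: 779offfoofffoofffo → 779offfoofffoofffoofffo → (answer).

779offfoofffoofffoofffoofffo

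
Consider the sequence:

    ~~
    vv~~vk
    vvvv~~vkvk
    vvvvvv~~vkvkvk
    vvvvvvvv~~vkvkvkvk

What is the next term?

Every step adds vv to the front and vk to the end of the previous string.
So the next term is vv·vvvvvvvv~~vkvkvkvk·vk.

vvvvvvvvvv~~vkvkvkvkvk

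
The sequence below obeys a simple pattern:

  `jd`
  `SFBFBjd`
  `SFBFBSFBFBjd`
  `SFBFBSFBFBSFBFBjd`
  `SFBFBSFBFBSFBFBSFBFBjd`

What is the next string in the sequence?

Every step adds SFBFB at the front: s(k+1) = SFBFB·s(k).
One more step from SFBFBSFBFBSFBFBSFBFBjd gives the answer.

SFBFBSFBFBSFBFBSFBFBSFBFBjd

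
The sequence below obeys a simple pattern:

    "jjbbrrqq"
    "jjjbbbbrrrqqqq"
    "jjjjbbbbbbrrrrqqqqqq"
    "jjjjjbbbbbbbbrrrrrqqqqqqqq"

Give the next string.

jjjjjjbbbbbbbbbbrrrrrrqqqqqqqqqq

Each string has the form j^{n+1} b^{2n} r^{n+1} q^{2n} (n = 1, 2, …).
For the next term, n = 5, so the run lengths are 6, 10, 6, 10.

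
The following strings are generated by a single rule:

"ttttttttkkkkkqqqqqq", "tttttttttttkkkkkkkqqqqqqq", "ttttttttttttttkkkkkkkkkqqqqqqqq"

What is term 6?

Each string has the form t^{3n-1} k^{2n-1} q^{n+3}, where the shown terms are n = 3, 4, 5.
For term 6, n = 8, so the run lengths are 23, 15, 11.

tttttttttttttttttttttttkkkkkkkkkkkkkkkqqqqqqqqqqq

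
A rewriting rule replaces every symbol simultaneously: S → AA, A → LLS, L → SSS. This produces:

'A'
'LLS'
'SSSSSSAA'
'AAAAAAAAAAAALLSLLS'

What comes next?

φ(AAAAAAAAAAAALLSLLS) expands symbol-by-symbol to LLS LLS LLS LLS LLS LLS LLS LLS LLS LLS LLS LLS SSS SSS AA SSS SSS AA; joining the 18 pieces gives the next term.

LLSLLSLLSLLSLLSLLSLLSLLSLLSLLSLLSLLSSSSSSSAASSSSSSAA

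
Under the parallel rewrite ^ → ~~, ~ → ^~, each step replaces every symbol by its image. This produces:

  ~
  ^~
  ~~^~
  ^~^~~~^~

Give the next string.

~~^~~~^~^~^~~~^~

Expanding ^~^~~~^~: ^→~~, ~→^~, ^→~~, ~→^~, ~→^~, ~→^~, ^→~~, ~→^~. Concatenated: ~~ ^~ ~~ ^~ ^~ ^~ ~~ ^~.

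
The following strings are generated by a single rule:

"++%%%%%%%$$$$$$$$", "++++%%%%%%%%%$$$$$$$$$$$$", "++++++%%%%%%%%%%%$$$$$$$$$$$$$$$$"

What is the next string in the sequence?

Term n consists of 2n-2 +'s, followed by 2n+3 %'s, followed by 4n $'s, where the shown terms are n = 2, 3, 4.
Setting n = 5 gives 8, 13, 20 characters in each block.

++++++++%%%%%%%%%%%%%$$$$$$$$$$$$$$$$$$$$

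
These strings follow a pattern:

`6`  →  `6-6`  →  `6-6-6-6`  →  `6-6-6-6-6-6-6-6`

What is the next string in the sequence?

6-6-6-6-6-6-6-6-6-6-6-6-6-6-6-6

Each string is two copies of the previous one joined by '-'.
So the next term is two copies of 6-6-6-6-6-6-6-6 with '-' between the halves.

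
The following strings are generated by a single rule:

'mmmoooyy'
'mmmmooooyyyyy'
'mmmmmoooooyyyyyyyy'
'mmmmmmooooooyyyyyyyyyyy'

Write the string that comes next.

mmmmmmmoooooooyyyyyyyyyyyyyy

The n-th term is n+2 m's then n+2 o's then 3n-1 y's (n = 1, 2, …).
Setting n = 5 gives 7, 7, 14 characters in each block.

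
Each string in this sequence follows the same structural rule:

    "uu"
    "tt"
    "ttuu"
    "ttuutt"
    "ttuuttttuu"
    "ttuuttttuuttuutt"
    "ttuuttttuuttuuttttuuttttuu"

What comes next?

ttuuttttuuttuuttttuuttttuuttuuttttuuttuutt

Each term (from the third on) is the previous term followed by the one before it: term 3 = tt·uu = ttuu.
The next term joins ttuuttttuuttuuttttuuttttuu and ttuuttttuuttuutt.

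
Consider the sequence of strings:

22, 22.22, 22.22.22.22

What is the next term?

Every step duplicates the string with '.' between the halves.
One more doubling of 22.22.22.22 gives the answer.

22.22.22.22.22.22.22.22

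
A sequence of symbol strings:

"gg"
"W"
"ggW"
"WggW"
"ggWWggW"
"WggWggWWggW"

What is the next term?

ggWWggWWggWggWWggW

From term 3 onward, concatenate the second-to-last term with the last: gg·W = ggW, W·ggW = WggW, …
Continuing: ggWWggW · WggWggWWggW gives term 7.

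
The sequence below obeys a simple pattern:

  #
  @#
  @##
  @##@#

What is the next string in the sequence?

@##@#@##

Each term (from the third on) is the previous term followed by the one before it: term 3 = @#·# = @##.
So term 5 is @##@#·@##.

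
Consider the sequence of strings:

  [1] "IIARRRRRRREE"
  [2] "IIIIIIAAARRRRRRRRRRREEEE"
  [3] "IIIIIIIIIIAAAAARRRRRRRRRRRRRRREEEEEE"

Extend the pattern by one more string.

The n-th term is 4n-2 I's then 2n-1 A's then 4n+3 R's then 2n E's (n = 1, 2, …).
At n = 4 the blocks have lengths 14, 7, 19, 8.

IIIIIIIIIIIIIIAAAAAAARRRRRRRRRRRRRRRRRRREEEEEEEE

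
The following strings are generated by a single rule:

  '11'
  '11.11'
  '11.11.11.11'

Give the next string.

Each string is two copies of the previous one joined by '.'.
So the next term is two copies of 11.11.11.11 with '.' between the halves.

11.11.11.11.11.11.11.11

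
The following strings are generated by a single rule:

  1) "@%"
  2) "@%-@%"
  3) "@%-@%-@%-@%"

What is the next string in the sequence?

Every step duplicates the string with '-' between the halves.
Doubling @%-@%-@%-@% with '-' between the halves:

@%-@%-@%-@%-@%-@%-@%-@%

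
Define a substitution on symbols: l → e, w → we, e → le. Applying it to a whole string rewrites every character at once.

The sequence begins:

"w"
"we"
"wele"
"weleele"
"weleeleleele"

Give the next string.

Apply φ to weleeleleele symbol by symbol: w→we, e→le, l→e, e→le, e→le, l→e, e→le, l→e, e→le, e→le, l→e, e→le; joined: we le e le le e le e le le e le.

weleeleleeleeleleele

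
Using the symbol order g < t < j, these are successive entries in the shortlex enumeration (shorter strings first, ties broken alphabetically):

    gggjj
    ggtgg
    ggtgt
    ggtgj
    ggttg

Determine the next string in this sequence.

Find the rightmost character of ggttg below j, bump it to the next letter, and reset everything to its right to g.

ggttt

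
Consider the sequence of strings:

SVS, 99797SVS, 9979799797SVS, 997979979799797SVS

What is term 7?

Every step adds 99797 at the front: s(k+1) = 99797·s(k).
From 997979979799797SVS, 3 further steps: 997979979799797SVS → 99797997979979799797SVS → 9979799797997979979799797SVS → (answer).

997979979799797997979979799797SVS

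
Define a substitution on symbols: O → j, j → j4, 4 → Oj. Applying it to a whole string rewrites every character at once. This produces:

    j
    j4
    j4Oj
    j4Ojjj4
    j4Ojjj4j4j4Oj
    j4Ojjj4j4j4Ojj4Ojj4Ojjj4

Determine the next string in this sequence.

j4Ojjj4j4j4Ojj4Ojj4Ojjj4j4Ojjj4j4Ojjj4j4j4Oj

φ(j4Ojjj4j4j4Ojj4Ojj4Ojjj4) expands symbol-by-symbol to j4 Oj j j4 j4 j4 Oj j4 Oj j4 Oj j j4 j4 Oj j j4 j4 Oj j j4 j4 j4 Oj; joining the 24 pieces gives the next term.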